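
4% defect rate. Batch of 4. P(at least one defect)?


P(all good) = (24/25)^4 = 331776/390625
P(≥1 defect) = 58849/390625

P = 58849/390625 ≈ 15.07%


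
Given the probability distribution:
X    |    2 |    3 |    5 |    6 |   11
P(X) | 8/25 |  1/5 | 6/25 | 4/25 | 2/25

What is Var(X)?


E[X] = 107/25
E[X²] = 613/25
Var(X) = E[X²] - (E[X])² = 613/25 - 11449/625 = 3876/625

Var(X) = 3876/625 ≈ 6.2016


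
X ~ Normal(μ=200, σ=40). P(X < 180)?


z = (180-200)/40 = -0.5
P(Z < -0.5) = 0.3085

P(X < 180) ≈ 0.3085


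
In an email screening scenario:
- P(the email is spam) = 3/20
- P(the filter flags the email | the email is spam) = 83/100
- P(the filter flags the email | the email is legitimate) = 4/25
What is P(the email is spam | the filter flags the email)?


Using Bayes' theorem:
P(A|B) = P(B|A)·P(A) / P(B)

P(the filter flags the email) = 83/100 × 3/20 + 4/25 × 17/20
= 249/2000 + 17/125 = 521/2000

P(the email is spam|the filter flags the email) = (249/2000) / (521/2000) = 249/521

P(the email is spam|the filter flags the email) = 249/521 ≈ 47.79%


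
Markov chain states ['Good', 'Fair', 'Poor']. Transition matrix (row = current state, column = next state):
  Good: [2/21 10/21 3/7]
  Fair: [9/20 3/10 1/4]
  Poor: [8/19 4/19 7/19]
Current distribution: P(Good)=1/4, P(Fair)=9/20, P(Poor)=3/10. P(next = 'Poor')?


P(next=Poor) = Σᵢ P(now=i)×P(i→Poor)
= 1/4×3/7 + 9/20×1/4 + 3/10×7/19
= 3/28 + 9/80 + 21/190 = 3513/10640

P = 3513/10640 ≈ 0.3302


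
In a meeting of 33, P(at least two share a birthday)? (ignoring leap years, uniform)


P(all different) = Π(365-i)/365 for i=0..32
= 0.225028
P(match) = 1 - 0.225028 = 0.774972

P ≈ 0.7750 ≈ 77.50%


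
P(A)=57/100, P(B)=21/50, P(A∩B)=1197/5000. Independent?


P(A)×P(B) = 1197/5000
P(A∩B) = 1197/5000
Equal ✓ → Independent

Yes, independent


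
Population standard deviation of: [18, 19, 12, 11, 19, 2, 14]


Mean = 95/7
  (18-95/7)²=961/49
  (19-95/7)²=1444/49
  (12-95/7)²=121/49
  (11-95/7)²=324/49
  (19-95/7)²=1444/49
  (2-95/7)²=6561/49
  (14-95/7)²=9/49
Σ(x-μ)² = 1552/7
σ² = (1552/7)/7 = 1552/49

σ = √(1552/49) ≈ 5.6279


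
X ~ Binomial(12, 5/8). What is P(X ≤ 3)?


P(X ≤ 3) = Σ P(X=i) for i=0..3
P(X=0) = 531441/68719476736
P(X=1) = 2657205/17179869184
P(X=2) = 48715425/34359738368
P(X=3) = 135320625/17179869184
Sum = 649873611/68719476736

P(X ≤ 3) = 649873611/68719476736 ≈ 0.95%


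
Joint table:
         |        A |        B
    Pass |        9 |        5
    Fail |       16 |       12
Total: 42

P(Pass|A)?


P(Pass|A) = 9/(9+16) = 9/25

P = 9/25 ≈ 36.00%


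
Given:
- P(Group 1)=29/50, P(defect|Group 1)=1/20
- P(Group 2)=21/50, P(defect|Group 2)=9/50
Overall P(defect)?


P(B) = Σ P(B|Aᵢ)×P(Aᵢ)
  1/20×29/50 = 29/1000
  9/50×21/50 = 189/2500
Sum = 523/5000

P(defect) = 523/5000 ≈ 10.46%


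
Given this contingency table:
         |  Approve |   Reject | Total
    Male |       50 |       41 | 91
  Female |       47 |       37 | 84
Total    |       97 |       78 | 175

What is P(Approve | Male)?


P(Approve | Male) = 50/(50+41) = 50/91

P(Approve|Male) = 50/91 ≈ 54.95%


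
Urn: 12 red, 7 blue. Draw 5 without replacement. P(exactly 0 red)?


Hypergeometric: C(12,0)×C(7,5)/C(19,5)
= 1×21/11628 = 7/3876

P(X=0) = 7/3876 ≈ 0.18%


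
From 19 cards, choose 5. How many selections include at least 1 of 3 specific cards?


Complement: C(19,5) - C(16,5) = 11628 - 4368 = 7260

7260


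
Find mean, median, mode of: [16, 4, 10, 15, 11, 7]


Sorted: [4, 7, 10, 11, 15, 16]
Mean = 63/6 = 21/2
Median = 21/2
Freq: {16: 1, 4: 1, 10: 1, 15: 1, 11: 1, 7: 1}
Mode: No mode

Mean=21/2, Median=21/2, Mode=No mode


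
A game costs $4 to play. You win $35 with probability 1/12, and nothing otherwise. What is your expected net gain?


E[gain] = (35-4)×1/12 + (-4)×11/12
= 31/12 - 11/3 = -13/12

Expected net gain = $-13/12 ≈ $-1.08


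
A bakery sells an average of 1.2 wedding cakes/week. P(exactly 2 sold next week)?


Poisson(λ=1.2): P(X=2) = e^(-λ)×λ^k/k!
= e^(-1.2) × 1.2^2 / 2!
≈ 0.3011942119 × 1.44 / 2 ≈ 0.216860

P(X=2) ≈ 0.216860 ≈ 21.69%


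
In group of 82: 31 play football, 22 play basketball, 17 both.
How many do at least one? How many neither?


|A∪B| = 31+22-17 = 36
Neither = 82-36 = 46

At least one: 36; Neither: 46


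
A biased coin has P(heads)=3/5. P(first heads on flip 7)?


Geometric: P(X=7) = (1-p)^(k-1)×p = (2/5)^6×3/5 = 192/78125

P(X=7) = 192/78125 ≈ 0.25%


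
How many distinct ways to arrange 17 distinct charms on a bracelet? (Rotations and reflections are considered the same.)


Free circular arrangements: rotations and reflections both identified.
(n-1)!/2 = 16!/2 = 20922789888000/2 = 10461394944000

10461394944000


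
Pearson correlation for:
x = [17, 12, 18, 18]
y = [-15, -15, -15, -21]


n=4, Σx=65, Σy=-66, Σxy=-1083, Σx²=1081, Σy²=1116
r = (4×(-1083) - 65×(-66))/√((4×1081 - 65²)(4×1116 - (-66)²))
= -42/√(99×108) = -42/√10692 ≈ -42/103.4021 ≈ -0.4062

r ≈ -0.4062


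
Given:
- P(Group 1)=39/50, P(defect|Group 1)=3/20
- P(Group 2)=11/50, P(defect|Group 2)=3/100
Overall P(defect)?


P(B) = Σ P(B|Aᵢ)×P(Aᵢ)
  3/20×39/50 = 117/1000
  3/100×11/50 = 33/5000
Sum = 309/2500

P(defect) = 309/2500 ≈ 12.36%


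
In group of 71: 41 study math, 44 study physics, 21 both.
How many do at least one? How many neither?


|A∪B| = 41+44-21 = 64
Neither = 71-64 = 7

At least one: 64; Neither: 7


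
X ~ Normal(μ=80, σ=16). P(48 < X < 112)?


z₁=(48-80)/16=-2.0, z₂=(112-80)/16=2.0
P = Φ(2.0) - Φ(-2.0) = 0.977250 - 0.022750 = 0.954500 ≈ 0.9545

P(48 < X < 112) ≈ 0.9545


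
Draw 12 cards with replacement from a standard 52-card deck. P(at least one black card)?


P(not a black card) = 26/52 = 1/2
P(none in 12 draws) = (1/2)^12 = 1/4096
P(≥1 black card) = 1 - 1/4096 = 4095/4096

P = 4095/4096 ≈ 99.98%


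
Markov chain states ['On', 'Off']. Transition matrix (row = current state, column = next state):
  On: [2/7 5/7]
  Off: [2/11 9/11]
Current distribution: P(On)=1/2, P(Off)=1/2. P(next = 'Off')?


P(next=Off) = Σᵢ P(now=i)×P(i→Off)
= 1/2×5/7 + 1/2×9/11
= 5/14 + 9/22 = 59/77

P = 59/77 ≈ 0.7662


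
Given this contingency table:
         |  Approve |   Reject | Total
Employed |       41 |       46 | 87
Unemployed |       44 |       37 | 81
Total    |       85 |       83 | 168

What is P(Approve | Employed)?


P(Approve | Employed) = 41/(41+46) = 41/87

P(Approve|Employed) = 41/87 ≈ 47.13%


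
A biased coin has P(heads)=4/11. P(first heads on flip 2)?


Geometric: P(X=2) = (1-p)^(k-1)×p = (7/11)^1×4/11 = 28/121

P(X=2) = 28/121 ≈ 23.14%


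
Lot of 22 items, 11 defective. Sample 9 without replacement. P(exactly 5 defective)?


Hypergeometric: C(11,5)×C(11,4)/C(22,9)
= 462×330/497420 = 99/323

P(X=5) = 99/323 ≈ 30.65%


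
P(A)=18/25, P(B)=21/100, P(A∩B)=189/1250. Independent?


P(A)×P(B) = 189/1250
P(A∩B) = 189/1250
Equal ✓ → Independent

Yes, independent


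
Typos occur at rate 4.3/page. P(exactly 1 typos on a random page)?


Poisson(λ=4.3): P(X=1) = e^(-λ)×λ^k/k!
= e^(-4.3) × 4.3^1 / 1!
≈ 0.01356855901 × 4.3 / 1 ≈ 0.058345

P(X=1) ≈ 0.058345 ≈ 5.83%


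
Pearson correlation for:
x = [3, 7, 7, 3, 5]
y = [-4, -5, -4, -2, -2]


n=5, Σx=25, Σy=-17, Σxy=-91, Σx²=141, Σy²=65
r = (5×(-91) - 25×(-17))/√((5×141 - 25²)(5×65 - (-17)²))
= -30/√(80×36) = -30/√2880 ≈ -30/53.6656 ≈ -0.5590

r ≈ -0.5590


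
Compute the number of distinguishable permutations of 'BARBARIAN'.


Letters: 9, freq: {'B': 2, 'A': 3, 'R': 2, 'I': 1, 'N': 1}
9!/(2!×3!×2!×1!×1!) = 362880/24 = 15120

15120


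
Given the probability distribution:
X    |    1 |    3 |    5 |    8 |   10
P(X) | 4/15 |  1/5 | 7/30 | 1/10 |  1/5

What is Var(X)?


E[X] = 29/6
E[X²] = 343/10
Var(X) = E[X²] - (E[X])² = 343/10 - 841/36 = 1969/180

Var(X) = 1969/180 ≈ 10.9389


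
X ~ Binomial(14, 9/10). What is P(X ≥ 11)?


P(X ≥ 11) = Σ P(X=i) for i=11..14
P(X=11) = 2855676424419/25000000000000
P(X=12) = 25701087819771/100000000000000
P(X=13) = 17793060798303/50000000000000
P(X=14) = 22876792454961/100000000000000
Sum = 47793353784507/50000000000000

P(X ≥ 11) = 47793353784507/50000000000000 ≈ 95.59%


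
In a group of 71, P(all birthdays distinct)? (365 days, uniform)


P(all different) = Π(365-i)/365 for i=0..70
= (365/365)×(364/365)×...×(295/365)
= 0.000679

P ≈ 0.0007 ≈ 0.07%


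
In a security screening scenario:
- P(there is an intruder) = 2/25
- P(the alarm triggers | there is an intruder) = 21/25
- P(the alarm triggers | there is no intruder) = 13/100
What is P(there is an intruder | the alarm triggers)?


Using Bayes' theorem:
P(A|B) = P(B|A)·P(A) / P(B)

P(the alarm triggers) = 21/25 × 2/25 + 13/100 × 23/25
= 42/625 + 299/2500 = 467/2500

P(there is an intruder|the alarm triggers) = (42/625) / (467/2500) = 168/467

P(there is an intruder|the alarm triggers) = 168/467 ≈ 35.97%


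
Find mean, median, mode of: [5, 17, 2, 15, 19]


Sorted: [2, 5, 15, 17, 19]
Mean = 58/5
Median = 15
Freq: {5: 1, 17: 1, 2: 1, 15: 1, 19: 1}
Mode: No mode

Mean=58/5, Median=15, Mode=No mode


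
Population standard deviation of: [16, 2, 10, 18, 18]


Mean = 64/5
  (16-64/5)²=256/25
  (2-64/5)²=2916/25
  (10-64/5)²=196/25
  (18-64/5)²=676/25
  (18-64/5)²=676/25
Σ(x-μ)² = 944/5
σ² = (944/5)/5 = 944/25

σ = √(944/25) ≈ 6.1449


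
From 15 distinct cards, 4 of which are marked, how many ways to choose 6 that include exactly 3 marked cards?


Choose 3 of the 4 marked cards and 3 of the other 11 cards:
C(4,3)×C(11,3) = 4×165 = 660

660


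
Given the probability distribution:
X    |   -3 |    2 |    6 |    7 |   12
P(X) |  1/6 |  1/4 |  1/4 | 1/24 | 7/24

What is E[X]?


E[X] = Σ x·P(X=x)
= (-3)×(1/6) + (2)×(1/4) + (6)×(1/4) + (7)×(1/24) + (12)×(7/24)
= 127/24

E[X] = 127/24


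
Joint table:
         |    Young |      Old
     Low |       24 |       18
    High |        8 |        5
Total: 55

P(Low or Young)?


P(Low∨Young) = P(Low) + P(Young) - P(Low∧Young)
= (42 + 32 - 24)/55 = 50/55 = 10/11

P = 10/11 ≈ 90.91%


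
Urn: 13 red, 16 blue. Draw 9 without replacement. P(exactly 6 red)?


Hypergeometric: C(13,6)×C(16,3)/C(29,9)
= 1716×560/10015005 = 64/667

P(X=6) = 64/667 ≈ 9.60%


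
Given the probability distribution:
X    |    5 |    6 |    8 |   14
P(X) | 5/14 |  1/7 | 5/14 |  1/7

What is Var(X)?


E[X] = 15/2
E[X²] = 909/14
Var(X) = E[X²] - (E[X])² = 909/14 - 225/4 = 243/28

Var(X) = 243/28 ≈ 8.6786


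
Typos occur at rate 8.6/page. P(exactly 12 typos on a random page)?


Poisson(λ=8.6): P(X=12) = e^(-λ)×λ^k/k!
= e^(-8.6) × 8.6^12 / 12!
≈ 0.0001841057937 × 163674647746 / 479001600 ≈ 0.062909

P(X=12) ≈ 0.062909 ≈ 6.29%


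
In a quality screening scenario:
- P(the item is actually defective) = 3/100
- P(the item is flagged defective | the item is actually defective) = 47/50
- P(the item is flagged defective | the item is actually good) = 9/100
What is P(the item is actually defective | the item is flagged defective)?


Using Bayes' theorem:
P(A|B) = P(B|A)·P(A) / P(B)

P(the item is flagged defective) = 47/50 × 3/100 + 9/100 × 97/100
= 141/5000 + 873/10000 = 231/2000

P(the item is actually defective|the item is flagged defective) = (141/5000) / (231/2000) = 94/385

P(the item is actually defective|the item is flagged defective) = 94/385 ≈ 24.42%


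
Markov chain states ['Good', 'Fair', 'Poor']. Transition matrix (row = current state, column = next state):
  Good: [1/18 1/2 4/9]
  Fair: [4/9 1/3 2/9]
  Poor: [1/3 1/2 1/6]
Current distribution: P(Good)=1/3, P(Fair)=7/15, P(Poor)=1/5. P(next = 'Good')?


P(next=Good) = Σᵢ P(now=i)×P(i→Good)
= 1/3×1/18 + 7/15×4/9 + 1/5×1/3
= 1/54 + 28/135 + 1/15 = 79/270

P = 79/270 ≈ 0.2926


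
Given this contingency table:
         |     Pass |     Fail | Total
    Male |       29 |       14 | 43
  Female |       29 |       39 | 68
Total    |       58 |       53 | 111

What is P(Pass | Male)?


P(Pass | Male) = 29/(29+14) = 29/43

P(Pass|Male) = 29/43 ≈ 67.44%


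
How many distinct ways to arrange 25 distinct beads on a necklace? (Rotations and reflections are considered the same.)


Free circular arrangements: rotations and reflections both identified.
(n-1)!/2 = 24!/2 = 620448401733239439360000/2 = 310224200866619719680000

310224200866619719680000


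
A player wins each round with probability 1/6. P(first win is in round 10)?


Geometric: P(X=10) = (1-p)^(k-1)×p = (5/6)^9×1/6 = 1953125/60466176

P(X=10) = 1953125/60466176 ≈ 3.23%


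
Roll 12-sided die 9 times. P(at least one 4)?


P(no 4)^9 = (11/12)^9 = 2357947691/5159780352
P(≥1) = 1 - 2357947691/5159780352 = 2801832661/5159780352

P = 2801832661/5159780352 ≈ 54.30%


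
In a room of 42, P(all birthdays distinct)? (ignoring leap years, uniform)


P(all different) = Π(365-i)/365 for i=0..41
= (365/365)×(364/365)×...×(324/365)
= 0.085970

P ≈ 0.0860 ≈ 8.60%


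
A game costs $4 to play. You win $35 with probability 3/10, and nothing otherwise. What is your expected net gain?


E[gain] = (35-4)×3/10 + (-4)×7/10
= 93/10 - 14/5 = 13/2

Expected net gain = $13/2 ≈ $6.50


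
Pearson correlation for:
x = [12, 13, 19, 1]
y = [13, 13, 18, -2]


n=4, Σx=45, Σy=42, Σxy=665, Σx²=675, Σy²=666
r = (4×665 - 45×42)/√((4×675 - 45²)(4×666 - 42²))
= 770/√(675×900) = 770/√607500 ≈ 770/779.4229 ≈ 0.9879

r ≈ 0.9879


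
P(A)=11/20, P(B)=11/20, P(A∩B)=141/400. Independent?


P(A)×P(B) = 121/400
P(A∩B) = 141/400
Not equal → NOT independent

No, not independent


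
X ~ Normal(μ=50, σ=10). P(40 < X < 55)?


z₁=(40-50)/10=-1.0, z₂=(55-50)/10=0.5
P = Φ(0.5) - Φ(-1.0) = 0.691462 - 0.158655 = 0.532807 ≈ 0.5328

P(40 < X < 55) ≈ 0.5328


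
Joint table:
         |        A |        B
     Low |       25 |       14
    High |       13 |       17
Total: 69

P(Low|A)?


P(Low|A) = 25/(25+13) = 25/38

P = 25/38 ≈ 65.79%


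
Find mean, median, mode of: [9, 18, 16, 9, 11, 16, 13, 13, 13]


Sorted: [9, 9, 11, 13, 13, 13, 16, 16, 18]
Mean = 118/9
Median = 13
Freq: {9: 2, 18: 1, 16: 2, 11: 1, 13: 3}
Mode: [13]

Mean=118/9, Median=13, Mode=13


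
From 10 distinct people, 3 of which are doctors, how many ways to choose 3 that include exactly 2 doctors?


Choose 2 of the 3 doctors and 1 of the other 7 people:
C(3,2)×C(7,1) = 3×7 = 21

21


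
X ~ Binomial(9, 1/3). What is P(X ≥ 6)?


P(X ≥ 6) = Σ P(X=i) for i=6..9
P(X=6) = 224/6561
P(X=7) = 16/2187
P(X=8) = 2/2187
P(X=9) = 1/19683
Sum = 835/19683

P(X ≥ 6) = 835/19683 ≈ 4.24%


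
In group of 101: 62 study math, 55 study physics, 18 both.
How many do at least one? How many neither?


|A∪B| = 62+55-18 = 99
Neither = 101-99 = 2

At least one: 99; Neither: 2


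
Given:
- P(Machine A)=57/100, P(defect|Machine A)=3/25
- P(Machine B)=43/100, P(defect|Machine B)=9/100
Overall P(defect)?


P(B) = Σ P(B|Aᵢ)×P(Aᵢ)
  3/25×57/100 = 171/2500
  9/100×43/100 = 387/10000
Sum = 1071/10000

P(defect) = 1071/10000 ≈ 10.71%


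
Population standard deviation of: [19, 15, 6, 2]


Mean = 42/4 = 21/2
  (19-21/2)²=289/4
  (15-21/2)²=81/4
  (6-21/2)²=81/4
  (2-21/2)²=289/4
Σ(x-μ)² = 185
σ² = 185/4

σ = √(185/4) ≈ 6.8007


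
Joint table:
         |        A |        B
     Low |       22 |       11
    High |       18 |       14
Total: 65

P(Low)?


P(Low) = (22+11)/65 = 33/65

P(Low) = 33/65 ≈ 50.77%


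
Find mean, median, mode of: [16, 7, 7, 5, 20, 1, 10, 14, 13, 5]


Sorted: [1, 5, 5, 7, 7, 10, 13, 14, 16, 20]
Mean = 98/10 = 49/5
Median = 17/2
Freq: {16: 1, 7: 2, 5: 2, 20: 1, 1: 1, 10: 1, 14: 1, 13: 1}
Mode: [5, 7]

Mean=49/5, Median=17/2, Mode=[5, 7]


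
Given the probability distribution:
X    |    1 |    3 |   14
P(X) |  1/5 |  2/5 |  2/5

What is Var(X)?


E[X] = 7
E[X²] = 411/5
Var(X) = E[X²] - (E[X])² = 411/5 - 49 = 166/5

Var(X) = 166/5 ≈ 33.2000


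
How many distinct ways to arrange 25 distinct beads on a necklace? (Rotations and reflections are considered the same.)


Free circular arrangements: rotations and reflections both identified.
(n-1)!/2 = 24!/2 = 620448401733239439360000/2 = 310224200866619719680000

310224200866619719680000


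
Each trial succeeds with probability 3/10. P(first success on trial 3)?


Geometric: P(X=3) = (1-p)^(k-1)×p = (7/10)^2×3/10 = 147/1000

P(X=3) = 147/1000 ≈ 14.70%


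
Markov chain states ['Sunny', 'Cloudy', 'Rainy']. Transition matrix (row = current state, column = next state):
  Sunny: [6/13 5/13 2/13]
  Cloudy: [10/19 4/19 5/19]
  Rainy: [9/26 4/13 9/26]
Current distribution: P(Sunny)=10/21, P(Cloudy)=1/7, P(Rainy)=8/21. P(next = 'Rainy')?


P(next=Rainy) = Σᵢ P(now=i)×P(i→Rainy)
= 10/21×2/13 + 1/7×5/19 + 8/21×9/26
= 20/273 + 5/133 + 12/91 = 1259/5187

P = 1259/5187 ≈ 0.2427


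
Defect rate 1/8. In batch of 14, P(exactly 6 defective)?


Binomial: P(X=6) = C(14,6)×p^6×(1-p)^8
= 3003 × 1/262144 × 5764801/16777216 = 17311697403/4398046511104

P(X=6) = 17311697403/4398046511104 ≈ 0.39%


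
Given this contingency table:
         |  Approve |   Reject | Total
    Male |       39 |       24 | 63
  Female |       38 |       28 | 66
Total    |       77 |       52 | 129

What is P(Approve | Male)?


P(Approve | Male) = 39/(39+24) = 39/63 = 13/21

P(Approve|Male) = 13/21 ≈ 61.90%


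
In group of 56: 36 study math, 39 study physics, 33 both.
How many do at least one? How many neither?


|A∪B| = 36+39-33 = 42
Neither = 56-42 = 14

At least one: 42; Neither: 14


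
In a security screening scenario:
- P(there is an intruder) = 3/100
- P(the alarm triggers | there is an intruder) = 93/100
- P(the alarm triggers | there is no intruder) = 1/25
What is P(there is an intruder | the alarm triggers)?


Using Bayes' theorem:
P(A|B) = P(B|A)·P(A) / P(B)

P(the alarm triggers) = 93/100 × 3/100 + 1/25 × 97/100
= 279/10000 + 97/2500 = 667/10000

P(there is an intruder|the alarm triggers) = (279/10000) / (667/10000) = 279/667

P(there is an intruder|the alarm triggers) = 279/667 ≈ 41.83%


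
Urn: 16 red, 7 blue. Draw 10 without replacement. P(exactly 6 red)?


Hypergeometric: C(16,6)×C(7,4)/C(23,10)
= 8008×35/1144066 = 1820/7429

P(X=6) = 1820/7429 ≈ 24.50%


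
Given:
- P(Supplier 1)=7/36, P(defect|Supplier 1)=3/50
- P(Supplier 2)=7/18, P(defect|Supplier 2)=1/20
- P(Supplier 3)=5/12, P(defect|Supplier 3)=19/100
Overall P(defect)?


P(B) = Σ P(B|Aᵢ)×P(Aᵢ)
  3/50×7/36 = 7/600
  1/20×7/18 = 7/360
  19/100×5/12 = 19/240
Sum = 397/3600

P(defect) = 397/3600 ≈ 11.03%


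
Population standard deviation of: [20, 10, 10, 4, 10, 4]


Mean = 58/6 = 29/3
  (20-29/3)²=961/9
  (10-29/3)²=1/9
  (10-29/3)²=1/9
  (4-29/3)²=289/9
  (10-29/3)²=1/9
  (4-29/3)²=289/9
Σ(x-μ)² = 514/3
σ² = (514/3)/6 = 257/9

σ = √(257/9) ≈ 5.3437


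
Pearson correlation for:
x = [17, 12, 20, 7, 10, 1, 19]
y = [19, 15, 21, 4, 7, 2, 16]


n=7, Σx=86, Σy=84, Σxy=1327, Σx²=1344, Σy²=1352
r = (7×1327 - 86×84)/√((7×1344 - 86²)(7×1352 - 84²))
= 2065/√(2012×2408) = 2065/√4844896 ≈ 2065/2201.1124 ≈ 0.9382

r ≈ 0.9382


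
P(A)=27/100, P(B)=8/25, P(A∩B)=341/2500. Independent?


P(A)×P(B) = 54/625
P(A∩B) = 341/2500
Not equal → NOT independent

No, not independent


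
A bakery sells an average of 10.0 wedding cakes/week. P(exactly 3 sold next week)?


Poisson(λ=10.0): P(X=3) = e^(-λ)×λ^k/k!
= e^(-10.0) × 10.0^3 / 3!
≈ 4.539992976e-05 × 1000 / 6 ≈ 0.007567

P(X=3) ≈ 0.007567 ≈ 0.76%


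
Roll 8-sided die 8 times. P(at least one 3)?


P(no 3)^8 = (7/8)^8 = 5764801/16777216
P(≥1) = 1 - 5764801/16777216 = 11012415/16777216

P = 11012415/16777216 ≈ 65.64%


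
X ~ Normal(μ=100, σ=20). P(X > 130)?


z = (130-100)/20 = 1.5
P(X > 130) = 1 - P(Z ≤ 1.5) = 1 - 0.9332 = 0.0668

P(X > 130) ≈ 0.0668


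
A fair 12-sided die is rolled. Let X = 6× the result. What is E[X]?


E[die] = (1+12)/2 = 13/2
E[X] = 6 × 13/2 = 39

E[X] = 39


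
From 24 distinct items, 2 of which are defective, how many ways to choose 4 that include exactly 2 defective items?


Choose 2 of the 2 defective items and 2 of the other 22 items:
C(2,2)×C(22,2) = 1×231 = 231

231


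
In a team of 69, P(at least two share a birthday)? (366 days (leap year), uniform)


P(all different) = Π(366-i)/366 for i=0..68
= 0.001057
P(match) = 1 - 0.001057 = 0.998943

P ≈ 0.9989 ≈ 99.89%


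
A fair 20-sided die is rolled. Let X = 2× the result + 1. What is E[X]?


E[die] = (1+20)/2 = 21/2
E[X] = 2×21/2 + 1 = 22

E[X] = 22


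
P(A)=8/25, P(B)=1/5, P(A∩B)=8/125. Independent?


P(A)×P(B) = 8/125
P(A∩B) = 8/125
Equal ✓ → Independent

Yes, independent


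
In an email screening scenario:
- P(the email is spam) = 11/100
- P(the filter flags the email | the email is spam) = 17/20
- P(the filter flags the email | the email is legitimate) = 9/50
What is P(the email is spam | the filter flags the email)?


Using Bayes' theorem:
P(A|B) = P(B|A)·P(A) / P(B)

P(the filter flags the email) = 17/20 × 11/100 + 9/50 × 89/100
= 187/2000 + 801/5000 = 2537/10000

P(the email is spam|the filter flags the email) = (187/2000) / (2537/10000) = 935/2537

P(the email is spam|the filter flags the email) = 935/2537 ≈ 36.85%


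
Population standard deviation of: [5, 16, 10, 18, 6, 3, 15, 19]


Mean = 92/8 = 23/2
  (5-23/2)²=169/4
  (16-23/2)²=81/4
  (10-23/2)²=9/4
  (18-23/2)²=169/4
  (6-23/2)²=121/4
  (3-23/2)²=289/4
  (15-23/2)²=49/4
  (19-23/2)²=225/4
Σ(x-μ)² = 278
σ² = 278/8 = 139/4

σ = √(139/4) ≈ 5.8949


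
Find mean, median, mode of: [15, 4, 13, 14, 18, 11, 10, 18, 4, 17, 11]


Sorted: [4, 4, 10, 11, 11, 13, 14, 15, 17, 18, 18]
Mean = 135/11
Median = 13
Freq: {15: 1, 4: 2, 13: 1, 14: 1, 18: 2, 11: 2, 10: 1, 17: 1}
Mode: [4, 11, 18]

Mean=135/11, Median=13, Mode=[4, 11, 18]


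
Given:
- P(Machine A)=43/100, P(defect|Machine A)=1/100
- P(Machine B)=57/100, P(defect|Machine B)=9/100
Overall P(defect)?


P(B) = Σ P(B|Aᵢ)×P(Aᵢ)
  1/100×43/100 = 43/10000
  9/100×57/100 = 513/10000
Sum = 139/2500

P(defect) = 139/2500 ≈ 5.56%


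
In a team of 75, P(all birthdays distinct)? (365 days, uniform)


P(all different) = Π(365-i)/365 for i=0..74
= (365/365)×(364/365)×...×(291/365)
= 0.000280

P ≈ 0.0003 ≈ 0.03%


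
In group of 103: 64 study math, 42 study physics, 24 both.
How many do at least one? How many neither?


|A∪B| = 64+42-24 = 82
Neither = 103-82 = 21

At least one: 82; Neither: 21


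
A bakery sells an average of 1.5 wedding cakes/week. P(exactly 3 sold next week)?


Poisson(λ=1.5): P(X=3) = e^(-λ)×λ^k/k!
= e^(-1.5) × 1.5^3 / 3!
≈ 0.2231301601 × 3.375 / 6 ≈ 0.125511

P(X=3) ≈ 0.125511 ≈ 12.55%


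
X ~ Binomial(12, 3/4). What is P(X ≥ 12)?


P(X ≥ 12) = Σ P(X=i) for i=12..12
P(X=12) = 531441/16777216
Sum = 531441/16777216

P(X ≥ 12) = 531441/16777216 ≈ 3.17%


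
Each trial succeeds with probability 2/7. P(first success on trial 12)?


Geometric: P(X=12) = (1-p)^(k-1)×p = (5/7)^11×2/7 = 97656250/13841287201

P(X=12) = 97656250/13841287201 ≈ 0.71%


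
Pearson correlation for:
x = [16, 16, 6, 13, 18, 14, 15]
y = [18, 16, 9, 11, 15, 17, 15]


n=7, Σx=98, Σy=101, Σxy=1474, Σx²=1462, Σy²=1521
r = (7×1474 - 98×101)/√((7×1462 - 98²)(7×1521 - 101²))
= 420/√(630×446) = 420/√280980 ≈ 420/530.0755 ≈ 0.7923

r ≈ 0.7923


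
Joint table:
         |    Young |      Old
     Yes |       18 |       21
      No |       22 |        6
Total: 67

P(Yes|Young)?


P(Yes|Young) = 18/(18+22) = 18/40 = 9/20

P = 9/20 ≈ 45.00%


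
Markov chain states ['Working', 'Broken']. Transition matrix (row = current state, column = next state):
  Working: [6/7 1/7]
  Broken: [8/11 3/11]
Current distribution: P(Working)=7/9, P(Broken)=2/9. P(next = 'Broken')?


P(next=Broken) = Σᵢ P(now=i)×P(i→Broken)
= 7/9×1/7 + 2/9×3/11
= 1/9 + 2/33 = 17/99

P = 17/99 ≈ 0.1717


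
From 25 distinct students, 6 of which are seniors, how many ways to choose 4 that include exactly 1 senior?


Choose 1 of the 6 seniors and 3 of the other 19 students:
C(6,1)×C(19,3) = 6×969 = 5814

5814


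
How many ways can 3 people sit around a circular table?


Circular arrangements of 3 distinct objects: fix one position to break rotational symmetry.
(n-1)! = 2! = 2

2


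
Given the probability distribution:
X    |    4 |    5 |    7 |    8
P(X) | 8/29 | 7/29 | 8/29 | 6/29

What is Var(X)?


E[X] = 171/29
E[X²] = 1079/29
Var(X) = E[X²] - (E[X])² = 1079/29 - 29241/841 = 2050/841

Var(X) = 2050/841 ≈ 2.4376


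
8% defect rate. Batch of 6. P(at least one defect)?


P(all good) = (23/25)^6 = 148035889/244140625
P(≥1 defect) = 96104736/244140625

P = 96104736/244140625 ≈ 39.36%


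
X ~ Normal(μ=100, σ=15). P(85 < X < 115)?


z₁=(85-100)/15=-1.0, z₂=(115-100)/15=1.0
P = Φ(1.0) - Φ(-1.0) = 0.841345 - 0.158655 = 0.682690 ≈ 0.6827

P(85 < X < 115) ≈ 0.6827


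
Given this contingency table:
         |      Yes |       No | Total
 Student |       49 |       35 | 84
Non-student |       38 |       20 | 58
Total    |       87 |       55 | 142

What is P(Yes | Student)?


P(Yes | Student) = 49/(49+35) = 49/84 = 7/12

P(Yes|Student) = 7/12 ≈ 58.33%


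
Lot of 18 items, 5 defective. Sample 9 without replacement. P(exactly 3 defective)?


Hypergeometric: C(5,3)×C(13,6)/C(18,9)
= 10×1716/48620 = 6/17

P(X=3) = 6/17 ≈ 35.29%


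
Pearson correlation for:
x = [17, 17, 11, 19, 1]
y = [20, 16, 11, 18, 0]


n=5, Σx=65, Σy=65, Σxy=1075, Σx²=1061, Σy²=1101
r = (5×1075 - 65×65)/√((5×1061 - 65²)(5×1101 - 65²))
= 1150/√(1080×1280) = 1150/√1382400 ≈ 1150/1175.7551 ≈ 0.9781

r ≈ 0.9781


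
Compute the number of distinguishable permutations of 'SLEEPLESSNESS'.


Letters: 13, freq: {'S': 5, 'L': 2, 'E': 4, 'P': 1, 'N': 1}
13!/(5!×2!×4!×1!×1!) = 6227020800/5760 = 1081080

1081080


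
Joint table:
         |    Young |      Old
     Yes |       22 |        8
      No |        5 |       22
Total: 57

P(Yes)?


P(Yes) = (22+8)/57 = 30/57 = 10/19

P(Yes) = 10/19 ≈ 52.63%


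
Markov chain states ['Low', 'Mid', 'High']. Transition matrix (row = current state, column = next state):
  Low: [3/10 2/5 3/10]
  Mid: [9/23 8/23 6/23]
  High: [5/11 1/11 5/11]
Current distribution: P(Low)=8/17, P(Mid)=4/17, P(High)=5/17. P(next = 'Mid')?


P(next=Mid) = Σᵢ P(now=i)×P(i→Mid)
= 8/17×2/5 + 4/17×8/23 + 5/17×1/11
= 16/85 + 32/391 + 5/187 = 6383/21505

P = 6383/21505 ≈ 0.2968


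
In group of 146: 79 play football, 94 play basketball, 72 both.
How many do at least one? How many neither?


|A∪B| = 79+94-72 = 101
Neither = 146-101 = 45

At least one: 101; Neither: 45


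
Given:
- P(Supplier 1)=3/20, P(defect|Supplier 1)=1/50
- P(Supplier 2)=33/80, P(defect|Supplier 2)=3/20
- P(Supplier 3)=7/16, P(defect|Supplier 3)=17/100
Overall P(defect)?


P(B) = Σ P(B|Aᵢ)×P(Aᵢ)
  1/50×3/20 = 3/1000
  3/20×33/80 = 99/1600
  17/100×7/16 = 119/1600
Sum = 557/4000

P(defect) = 557/4000 ≈ 13.93%


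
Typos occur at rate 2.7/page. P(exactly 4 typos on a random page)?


Poisson(λ=2.7): P(X=4) = e^(-λ)×λ^k/k!
= e^(-2.7) × 2.7^4 / 4!
≈ 0.06720551274 × 53.1441 / 24 ≈ 0.148816

P(X=4) ≈ 0.148816 ≈ 14.88%


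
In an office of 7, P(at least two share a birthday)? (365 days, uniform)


P(all different) = Π(365-i)/365 for i=0..6
= 0.943764
P(match) = 1 - 0.943764 = 0.056236

P ≈ 0.0562 ≈ 5.62%


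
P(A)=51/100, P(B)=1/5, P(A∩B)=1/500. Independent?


P(A)×P(B) = 51/500
P(A∩B) = 1/500
Not equal → NOT independent

No, not independent


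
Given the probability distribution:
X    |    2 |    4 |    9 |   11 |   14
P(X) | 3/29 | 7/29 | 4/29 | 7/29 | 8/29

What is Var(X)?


E[X] = 259/29
E[X²] = 2863/29
Var(X) = E[X²] - (E[X])² = 2863/29 - 67081/841 = 15946/841

Var(X) = 15946/841 ≈ 18.9608


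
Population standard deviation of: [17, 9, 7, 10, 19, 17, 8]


Mean = 87/7
  (17-87/7)²=1024/49
  (9-87/7)²=576/49
  (7-87/7)²=1444/49
  (10-87/7)²=289/49
  (19-87/7)²=2116/49
  (17-87/7)²=1024/49
  (8-87/7)²=961/49
Σ(x-μ)² = 1062/7
σ² = (1062/7)/7 = 1062/49

σ = √(1062/49) ≈ 4.6555


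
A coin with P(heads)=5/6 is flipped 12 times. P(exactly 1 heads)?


Binomial: P(X=1) = C(12,1)×p^1×(1-p)^11
= 12 × 5/6 × 1/362797056 = 5/181398528

P(X=1) = 5/181398528 ≈ 0.00%


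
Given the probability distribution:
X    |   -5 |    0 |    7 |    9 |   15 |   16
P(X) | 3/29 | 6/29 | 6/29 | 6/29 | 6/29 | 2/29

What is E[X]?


E[X] = Σ x·P(X=x)
= (-5)×(3/29) + (0)×(6/29) + (7)×(6/29) + (9)×(6/29) + (15)×(6/29) + (16)×(2/29)
= 7

E[X] = 7


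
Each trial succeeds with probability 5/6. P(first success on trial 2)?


Geometric: P(X=2) = (1-p)^(k-1)×p = (1/6)^1×5/6 = 5/36

P(X=2) = 5/36 ≈ 13.89%


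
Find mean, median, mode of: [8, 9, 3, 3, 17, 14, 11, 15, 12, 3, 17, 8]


Sorted: [3, 3, 3, 8, 8, 9, 11, 12, 14, 15, 17, 17]
Mean = 120/12 = 10
Median = 10
Freq: {8: 2, 9: 1, 3: 3, 17: 2, 14: 1, 11: 1, 15: 1, 12: 1}
Mode: [3]

Mean=10, Median=10, Mode=3


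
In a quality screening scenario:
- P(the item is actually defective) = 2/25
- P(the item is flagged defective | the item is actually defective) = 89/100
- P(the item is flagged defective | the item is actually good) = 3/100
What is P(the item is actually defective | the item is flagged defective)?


Using Bayes' theorem:
P(A|B) = P(B|A)·P(A) / P(B)

P(the item is flagged defective) = 89/100 × 2/25 + 3/100 × 23/25
= 89/1250 + 69/2500 = 247/2500

P(the item is actually defective|the item is flagged defective) = (89/1250) / (247/2500) = 178/247

P(the item is actually defective|the item is flagged defective) = 178/247 ≈ 72.06%


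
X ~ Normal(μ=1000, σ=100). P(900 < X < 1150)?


z₁=(900-1000)/100=-1.0, z₂=(1150-1000)/100=1.5
P = Φ(1.5) - Φ(-1.0) = 0.933193 - 0.158655 = 0.774538 ≈ 0.7745

P(900 < X < 1150) ≈ 0.7745


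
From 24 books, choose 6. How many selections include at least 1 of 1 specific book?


Complement: C(24,6) - C(23,6) = 134596 - 100947 = 33649

33649


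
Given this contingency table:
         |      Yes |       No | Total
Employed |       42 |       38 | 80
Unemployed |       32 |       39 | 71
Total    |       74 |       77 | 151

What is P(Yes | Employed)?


P(Yes | Employed) = 42/(42+38) = 42/80 = 21/40

P(Yes|Employed) = 21/40 ≈ 52.50%


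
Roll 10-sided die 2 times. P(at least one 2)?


P(no 2)^2 = (9/10)^2 = 81/100
P(≥1) = 1 - 81/100 = 19/100

P = 19/100 ≈ 19.00%


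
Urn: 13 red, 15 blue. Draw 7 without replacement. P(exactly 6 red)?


Hypergeometric: C(13,6)×C(15,1)/C(28,7)
= 1716×15/1184040 = 1/46

P(X=6) = 1/46 ≈ 2.17%


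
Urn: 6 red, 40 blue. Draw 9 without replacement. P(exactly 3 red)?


Hypergeometric: C(6,3)×C(40,6)/C(46,9)
= 20×3838380/1101716330 = 31080/446039

P(X=3) = 31080/446039 ≈ 6.97%


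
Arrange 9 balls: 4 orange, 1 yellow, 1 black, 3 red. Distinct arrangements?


9!/(4!×1!×1!×3!) = 2520

2520


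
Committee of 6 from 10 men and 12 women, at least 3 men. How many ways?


Count by #men:
  3M,3W: C(10,3)×C(12,3)=26400
  4M,2W: C(10,4)×C(12,2)=13860
  5M,1W: C(10,5)×C(12,1)=3024
  6M,0W: C(10,6)×C(12,0)=210
Total = 43494

43494


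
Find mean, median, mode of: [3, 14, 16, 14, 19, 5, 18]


Sorted: [3, 5, 14, 14, 16, 18, 19]
Mean = 89/7
Median = 14
Freq: {3: 1, 14: 2, 16: 1, 19: 1, 5: 1, 18: 1}
Mode: [14]

Mean=89/7, Median=14, Mode=14


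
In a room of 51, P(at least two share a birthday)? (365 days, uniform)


P(all different) = Π(365-i)/365 for i=0..50
= 0.025568
P(match) = 1 - 0.025568 = 0.974432

P ≈ 0.9744 ≈ 97.44%


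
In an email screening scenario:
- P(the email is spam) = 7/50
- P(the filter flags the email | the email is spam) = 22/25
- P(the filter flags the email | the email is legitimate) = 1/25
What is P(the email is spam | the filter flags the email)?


Using Bayes' theorem:
P(A|B) = P(B|A)·P(A) / P(B)

P(the filter flags the email) = 22/25 × 7/50 + 1/25 × 43/50
= 77/625 + 43/1250 = 197/1250

P(the email is spam|the filter flags the email) = (77/625) / (197/1250) = 154/197

P(the email is spam|the filter flags the email) = 154/197 ≈ 78.17%


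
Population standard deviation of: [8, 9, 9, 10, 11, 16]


Mean = 63/6 = 21/2
  (8-21/2)²=25/4
  (9-21/2)²=9/4
  (9-21/2)²=9/4
  (10-21/2)²=1/4
  (11-21/2)²=1/4
  (16-21/2)²=121/4
Σ(x-μ)² = 83/2
σ² = (83/2)/6 = 83/12

σ = √(83/12) ≈ 2.6300


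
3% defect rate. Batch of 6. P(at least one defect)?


P(all good) = (97/100)^6 = 832972004929/1000000000000
P(≥1 defect) = 167027995071/1000000000000

P = 167027995071/1000000000000 ≈ 16.70%


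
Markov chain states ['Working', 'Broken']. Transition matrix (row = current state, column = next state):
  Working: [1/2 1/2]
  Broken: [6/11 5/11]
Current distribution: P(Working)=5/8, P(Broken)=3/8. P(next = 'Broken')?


P(next=Broken) = Σᵢ P(now=i)×P(i→Broken)
= 5/8×1/2 + 3/8×5/11
= 5/16 + 15/88 = 85/176

P = 85/176 ≈ 0.4830


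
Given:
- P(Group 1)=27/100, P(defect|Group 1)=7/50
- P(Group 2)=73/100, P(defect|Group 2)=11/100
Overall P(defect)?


P(B) = Σ P(B|Aᵢ)×P(Aᵢ)
  7/50×27/100 = 189/5000
  11/100×73/100 = 803/10000
Sum = 1181/10000

P(defect) = 1181/10000 ≈ 11.81%


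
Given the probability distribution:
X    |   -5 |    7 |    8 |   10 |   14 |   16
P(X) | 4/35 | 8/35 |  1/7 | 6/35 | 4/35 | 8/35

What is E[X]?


E[X] = Σ x·P(X=x)
= (-5)×(4/35) + (7)×(8/35) + (8)×(1/7) + (10)×(6/35) + (14)×(4/35) + (16)×(8/35)
= 64/7

E[X] = 64/7


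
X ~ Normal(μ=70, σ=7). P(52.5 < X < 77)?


z₁=(52.5-70)/7=-2.5, z₂=(77-70)/7=1.0
P = Φ(1.0) - Φ(-2.5) = 0.841345 - 0.006210 = 0.835135 ≈ 0.8351

P(52.5 < X < 77) ≈ 0.8351


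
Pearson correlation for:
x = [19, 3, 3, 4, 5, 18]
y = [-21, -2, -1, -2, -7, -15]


n=6, Σx=52, Σy=-48, Σxy=-721, Σx²=744, Σy²=724
r = (6×(-721) - 52×(-48))/√((6×744 - 52²)(6×724 - (-48)²))
= -1830/√(1760×2040) = -1830/√3590400 ≈ -1830/1894.8351 ≈ -0.9658

r ≈ -0.9658


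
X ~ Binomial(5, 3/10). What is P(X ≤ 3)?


P(X ≤ 3) = Σ P(X=i) for i=0..3
P(X=0) = 16807/100000
P(X=1) = 7203/20000
P(X=2) = 3087/10000
P(X=3) = 1323/10000
Sum = 48461/50000

P(X ≤ 3) = 48461/50000 ≈ 96.92%


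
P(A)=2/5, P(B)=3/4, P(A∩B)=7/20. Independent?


P(A)×P(B) = 3/10
P(A∩B) = 7/20
Not equal → NOT independent

No, not independent


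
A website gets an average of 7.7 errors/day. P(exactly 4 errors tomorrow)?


Poisson(λ=7.7): P(X=4) = e^(-λ)×λ^k/k!
= e^(-7.7) × 7.7^4 / 4!
≈ 0.0004528271829 × 3515.3041 / 24 ≈ 0.066326

P(X=4) ≈ 0.066326 ≈ 6.63%


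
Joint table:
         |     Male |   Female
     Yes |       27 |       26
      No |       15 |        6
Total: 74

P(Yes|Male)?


P(Yes|Male) = 27/(27+15) = 27/42 = 9/14

P = 9/14 ≈ 64.29%


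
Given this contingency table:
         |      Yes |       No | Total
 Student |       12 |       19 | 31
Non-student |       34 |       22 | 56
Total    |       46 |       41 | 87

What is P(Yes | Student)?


P(Yes | Student) = 12/(12+19) = 12/31

P(Yes|Student) = 12/31 ≈ 38.71%


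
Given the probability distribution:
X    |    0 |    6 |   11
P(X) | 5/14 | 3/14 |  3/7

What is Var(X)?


E[X] = 6
E[X²] = 417/7
Var(X) = E[X²] - (E[X])² = 417/7 - 36 = 165/7

Var(X) = 165/7 ≈ 23.5714


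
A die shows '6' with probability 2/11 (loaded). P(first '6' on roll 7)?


Geometric: P(X=7) = (1-p)^(k-1)×p = (9/11)^6×2/11 = 1062882/19487171

P(X=7) = 1062882/19487171 ≈ 5.45%


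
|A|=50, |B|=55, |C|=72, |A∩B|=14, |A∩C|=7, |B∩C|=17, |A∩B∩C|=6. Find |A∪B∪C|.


|A∪B∪C| = 50+55+72-14-7-17+6 = 145

|A∪B∪C| = 145


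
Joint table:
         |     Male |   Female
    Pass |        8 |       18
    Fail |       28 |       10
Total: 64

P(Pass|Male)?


P(Pass|Male) = 8/(8+28) = 8/36 = 2/9

P = 2/9 ≈ 22.22%


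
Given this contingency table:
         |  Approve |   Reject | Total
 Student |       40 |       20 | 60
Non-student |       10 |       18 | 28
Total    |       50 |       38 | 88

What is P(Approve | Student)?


P(Approve | Student) = 40/(40+20) = 40/60 = 2/3

P(Approve|Student) = 2/3 ≈ 66.67%


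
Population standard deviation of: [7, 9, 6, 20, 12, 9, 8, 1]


Mean = 72/8 = 9
  (7-9)²=4
  (9-9)²=0
  (6-9)²=9
  (20-9)²=121
  (12-9)²=9
  (9-9)²=0
  (8-9)²=1
  (1-9)²=64
Σ(x-μ)² = 208
σ² = 208/8 = 26

σ = √(26) ≈ 5.0990


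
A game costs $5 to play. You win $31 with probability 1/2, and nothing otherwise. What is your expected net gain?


E[gain] = (31-5)×1/2 + (-5)×1/2
= 13 - 5/2 = 21/2

Expected net gain = $21/2 ≈ $10.50


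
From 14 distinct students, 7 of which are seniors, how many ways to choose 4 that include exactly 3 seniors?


Choose 3 of the 7 seniors and 1 of the other 7 students:
C(7,3)×C(7,1) = 35×7 = 245

245


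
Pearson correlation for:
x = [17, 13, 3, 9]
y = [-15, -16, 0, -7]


n=4, Σx=42, Σy=-38, Σxy=-526, Σx²=548, Σy²=530
r = (4×(-526) - 42×(-38))/√((4×548 - 42²)(4×530 - (-38)²))
= -508/√(428×676) = -508/√289328 ≈ -508/537.8922 ≈ -0.9444

r ≈ -0.9444


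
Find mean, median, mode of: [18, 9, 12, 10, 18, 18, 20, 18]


Sorted: [9, 10, 12, 18, 18, 18, 18, 20]
Mean = 123/8
Median = 18
Freq: {18: 4, 9: 1, 12: 1, 10: 1, 20: 1}
Mode: [18]

Mean=123/8, Median=18, Mode=18


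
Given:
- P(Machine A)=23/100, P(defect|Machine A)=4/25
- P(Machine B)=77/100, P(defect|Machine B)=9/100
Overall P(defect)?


P(B) = Σ P(B|Aᵢ)×P(Aᵢ)
  4/25×23/100 = 23/625
  9/100×77/100 = 693/10000
Sum = 1061/10000

P(defect) = 1061/10000 ≈ 10.61%


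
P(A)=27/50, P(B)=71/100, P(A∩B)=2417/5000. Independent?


P(A)×P(B) = 1917/5000
P(A∩B) = 2417/5000
Not equal → NOT independent

No, not independent


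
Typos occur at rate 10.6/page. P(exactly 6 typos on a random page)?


Poisson(λ=10.6): P(X=6) = e^(-λ)×λ^k/k!
= e^(-10.6) × 10.6^6 / 6!
≈ 2.491600973e-05 × 1418519.11226 / 720 ≈ 0.049089

P(X=6) ≈ 0.049089 ≈ 4.91%


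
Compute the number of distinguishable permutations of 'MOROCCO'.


Letters: 7, freq: {'M': 1, 'O': 3, 'R': 1, 'C': 2}
7!/(1!×3!×1!×2!) = 5040/12 = 420

420


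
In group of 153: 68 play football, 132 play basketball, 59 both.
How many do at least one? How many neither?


|A∪B| = 68+132-59 = 141
Neither = 153-141 = 12

At least one: 141; Neither: 12


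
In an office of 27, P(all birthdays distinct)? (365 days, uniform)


P(all different) = Π(365-i)/365 for i=0..26
= (365/365)×(364/365)×...×(339/365)
= 0.373141

P ≈ 0.3731 ≈ 37.31%


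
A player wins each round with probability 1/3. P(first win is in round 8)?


Geometric: P(X=8) = (1-p)^(k-1)×p = (2/3)^7×1/3 = 128/6561

P(X=8) = 128/6561 ≈ 1.95%


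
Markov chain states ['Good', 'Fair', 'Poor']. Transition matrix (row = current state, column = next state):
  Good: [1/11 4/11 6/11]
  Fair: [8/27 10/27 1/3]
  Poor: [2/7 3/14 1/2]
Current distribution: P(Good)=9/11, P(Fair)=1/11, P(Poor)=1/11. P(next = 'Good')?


P(next=Good) = Σᵢ P(now=i)×P(i→Good)
= 9/11×1/11 + 1/11×8/27 + 1/11×2/7
= 9/121 + 8/297 + 2/77 = 2911/22869

P = 2911/22869 ≈ 0.1273
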